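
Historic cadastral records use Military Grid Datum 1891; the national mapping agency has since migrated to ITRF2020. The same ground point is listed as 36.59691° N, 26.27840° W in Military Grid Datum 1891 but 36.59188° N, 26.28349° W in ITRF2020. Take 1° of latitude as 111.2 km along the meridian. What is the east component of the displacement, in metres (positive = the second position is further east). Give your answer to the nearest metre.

Δφ = 36.59188° − 36.59691° = -0.00503°; Δλ = -26.28349° − -26.27840° = -0.00509°.
ΔN = Δφ × 111200 = -559.3 m; ΔE = Δλ × 111200 × cos(36.59691°) = -0.00509 × 111200 × 0.802850 = -454.4 m.

ΔE = -454 m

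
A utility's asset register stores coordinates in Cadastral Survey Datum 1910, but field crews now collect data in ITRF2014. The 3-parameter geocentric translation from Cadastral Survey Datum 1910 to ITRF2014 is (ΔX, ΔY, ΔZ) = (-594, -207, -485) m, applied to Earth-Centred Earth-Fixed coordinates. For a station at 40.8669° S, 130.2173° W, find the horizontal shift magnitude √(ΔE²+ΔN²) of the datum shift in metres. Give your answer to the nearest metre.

The local east axis at (φ, λ) is (−sin λ, cos λ, 0), so ΔE = −sin(-130.2173°)·(-594) + cos(-130.2173°)·(-207) = -319.92 m.
The local north axis is (−sin φ cos λ, −sin φ sin λ, cos φ), giving ΔN = 250.951 + 103.423 − 366.772 = -12.40 m.
Horizontal magnitude = √(ΔE² + ΔN²) = √((-319.92)² + (-12.40)²) = 320.16 m.

320 m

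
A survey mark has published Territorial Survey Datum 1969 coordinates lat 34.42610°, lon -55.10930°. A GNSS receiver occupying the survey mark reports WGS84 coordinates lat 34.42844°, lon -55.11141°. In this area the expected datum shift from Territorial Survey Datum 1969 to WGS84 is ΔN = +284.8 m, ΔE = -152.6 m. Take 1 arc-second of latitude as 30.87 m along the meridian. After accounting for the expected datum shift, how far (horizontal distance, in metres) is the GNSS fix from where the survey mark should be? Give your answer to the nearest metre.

48 m

Observed coordinate differences: Δφ = +0.00234°, Δλ = -0.00211°.
Converting to metres (1° lat = 111132 m, cos φ = 0.824856): observed ΔN = 260.0 m, observed ΔE = -193.4 m.
Subtracting the expected shift leaves a residual of 260.0 − (284.8) = -24.8 m north and -193.4 − (-152.6) = -40.8 m east.
Residual distance = √((-24.8)² + (-40.8)²) = 47.7 m.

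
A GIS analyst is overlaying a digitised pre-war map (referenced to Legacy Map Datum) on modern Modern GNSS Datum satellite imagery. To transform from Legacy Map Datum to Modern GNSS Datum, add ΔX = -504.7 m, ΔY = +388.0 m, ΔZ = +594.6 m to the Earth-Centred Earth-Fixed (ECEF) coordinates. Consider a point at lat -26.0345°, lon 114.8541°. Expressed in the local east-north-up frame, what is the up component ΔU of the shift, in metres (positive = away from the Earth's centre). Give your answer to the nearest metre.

ΔU = 246 m

The local up (radial) axis is (cos φ cos λ, cos φ sin λ, sin φ), giving ΔU = 190.605 + 316.340 − 260.977 = 245.97 m.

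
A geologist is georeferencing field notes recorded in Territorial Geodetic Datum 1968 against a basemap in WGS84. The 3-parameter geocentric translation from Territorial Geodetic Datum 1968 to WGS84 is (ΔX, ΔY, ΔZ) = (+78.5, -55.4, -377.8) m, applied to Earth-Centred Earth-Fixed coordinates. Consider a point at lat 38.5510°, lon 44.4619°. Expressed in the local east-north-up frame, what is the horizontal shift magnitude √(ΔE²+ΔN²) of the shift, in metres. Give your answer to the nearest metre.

At φ = 38.5510°, λ = 44.4619°: sin φ = 0.623211, cos φ = 0.782054, sin λ = 0.700435, cos λ = 0.713716.
ΔE = −sin λ·ΔX + cos λ·ΔY = −(0.700435)·(78.5) + (0.713716)·(-55.4) = -94.52 m.
ΔN = −sin φ cos λ·ΔX − sin φ sin λ·ΔY + cos φ·ΔZ = −(0.623211)(0.713716)(78.5) − (0.623211)(0.700435)(-55.4) + (0.782054)(-377.8) = -306.19 m.
Horizontal magnitude = √(ΔE² + ΔN²) = √((-94.52)² + (-306.19)²) = 320.45 m.

320 m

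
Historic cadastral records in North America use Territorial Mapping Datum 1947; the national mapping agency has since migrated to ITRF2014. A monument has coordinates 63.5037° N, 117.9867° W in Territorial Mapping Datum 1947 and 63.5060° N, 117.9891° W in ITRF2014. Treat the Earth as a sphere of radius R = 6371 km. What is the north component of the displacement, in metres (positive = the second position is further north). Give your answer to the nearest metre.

Δφ = 63.5060° − 63.5037° = +0.0023°; Δλ = -117.9891° − -117.9867° = -0.0024°.
1° along a meridian = πR/180 = 111195 m.
ΔN = Δφ × 111195 = 255.7 m; ΔE = Δλ × 111195 × cos(63.5037°) = -0.0024 × 111195 × 0.446140 = -119.1 m.

ΔN = 256 m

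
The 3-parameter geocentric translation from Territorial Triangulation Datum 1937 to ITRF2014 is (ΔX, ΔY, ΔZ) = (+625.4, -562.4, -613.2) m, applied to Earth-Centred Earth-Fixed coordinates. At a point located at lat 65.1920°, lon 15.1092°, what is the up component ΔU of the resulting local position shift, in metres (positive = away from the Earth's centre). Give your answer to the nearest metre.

ΔU = -365 m

At φ = 65.1920°, λ = 15.1092°: sin φ = 0.907719, cos φ = 0.419579, sin λ = 0.260660, cos λ = 0.965431.
ΔU = cos φ cos λ·ΔX + cos φ sin λ·ΔY + sin φ·ΔZ = (0.419579)(0.965431)(625.4) + (0.419579)(0.260660)(-562.4) + (0.907719)(-613.2) = -364.79 m.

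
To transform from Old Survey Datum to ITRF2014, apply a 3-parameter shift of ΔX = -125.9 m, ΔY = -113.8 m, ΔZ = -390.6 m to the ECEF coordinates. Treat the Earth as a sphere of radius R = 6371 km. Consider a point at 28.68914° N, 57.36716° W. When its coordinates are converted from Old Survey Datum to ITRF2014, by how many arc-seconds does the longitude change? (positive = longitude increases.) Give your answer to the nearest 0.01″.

sin φ = 0.480057, cos φ = 0.877237, sin λ = -0.842143, cos λ = 0.539254.
East component: ΔE = −sin λ·ΔX + cos λ·ΔY = −(-0.842143)(-125.9) + (0.539254)(-113.8) = -167.39 m.
1° of latitude spans πR/180 = 111195 m; at latitude φ, 1° of longitude spans that × cos φ = 97544.3 m, so Δλ = -167.39 / 97544.3 × 3600 = -6.178″.

Δλ = -6.18″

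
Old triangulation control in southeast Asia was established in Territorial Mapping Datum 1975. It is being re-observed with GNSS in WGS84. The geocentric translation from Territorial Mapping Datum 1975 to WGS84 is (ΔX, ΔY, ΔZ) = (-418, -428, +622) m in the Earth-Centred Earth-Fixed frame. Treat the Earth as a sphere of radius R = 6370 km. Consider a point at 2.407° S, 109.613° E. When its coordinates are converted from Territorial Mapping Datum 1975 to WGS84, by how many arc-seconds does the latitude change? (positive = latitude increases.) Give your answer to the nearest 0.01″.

sin φ = -0.041998, cos φ = 0.999118, sin λ = 0.941981, cos λ = -0.335665.
North component: ΔN = −sin φ cos λ·ΔX − sin φ sin λ·ΔY + cos φ·ΔZ = −(-0.041998)(-0.335665)(-418) − (-0.041998)(0.941981)(-428) + (0.999118)(622) = 610.41 m.
1° of latitude spans πR/180 = 111177 m, so Δφ = 610.41 / 111177 × 3600 = 19.766″.

Δφ = 19.77″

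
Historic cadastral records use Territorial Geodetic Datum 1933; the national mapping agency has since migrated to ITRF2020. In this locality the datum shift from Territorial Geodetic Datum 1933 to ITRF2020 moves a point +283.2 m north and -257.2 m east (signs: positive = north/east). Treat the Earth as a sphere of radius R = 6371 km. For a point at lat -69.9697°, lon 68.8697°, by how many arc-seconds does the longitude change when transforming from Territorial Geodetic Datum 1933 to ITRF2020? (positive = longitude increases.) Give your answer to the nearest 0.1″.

Δλ = -24.3″

At latitude -69.9697°, cos φ = 0.342517.
One radian of longitude at latitude φ spans R cos φ, so Δλ = ΔE / (R cos φ) = -257.2 / (6371000 × 0.342517) = -1.1786e-04 rad = -24.311″.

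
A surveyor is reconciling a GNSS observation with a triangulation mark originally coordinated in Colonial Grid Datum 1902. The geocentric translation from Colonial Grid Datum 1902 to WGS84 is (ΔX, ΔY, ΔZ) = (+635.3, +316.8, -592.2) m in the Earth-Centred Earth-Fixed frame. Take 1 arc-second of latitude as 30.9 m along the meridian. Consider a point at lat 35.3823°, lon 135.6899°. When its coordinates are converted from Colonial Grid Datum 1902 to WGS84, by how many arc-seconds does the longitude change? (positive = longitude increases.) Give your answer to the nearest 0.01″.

sin φ = 0.579029, cos φ = 0.815307, sin λ = 0.698541, cos λ = -0.715570.
East component: ΔE = −sin λ·ΔX + cos λ·ΔY = −(0.698541)(635.3) + (-0.715570)(316.8) = -670.48 m.
1° of latitude spans 3600 × 30.90 = 111240 m; at latitude φ, 1° of longitude spans that × cos φ = 90694.7 m, so Δλ = -670.48 / 90694.7 × 3600 = -26.614″.

Δλ = -26.61″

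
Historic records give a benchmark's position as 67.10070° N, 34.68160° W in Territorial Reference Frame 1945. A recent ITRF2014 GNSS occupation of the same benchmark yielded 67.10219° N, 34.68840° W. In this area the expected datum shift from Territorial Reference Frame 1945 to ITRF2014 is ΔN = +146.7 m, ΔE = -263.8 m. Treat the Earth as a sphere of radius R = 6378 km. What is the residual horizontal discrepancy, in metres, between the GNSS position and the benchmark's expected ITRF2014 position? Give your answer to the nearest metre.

36 m

Observed coordinate differences: Δφ = +0.00149°, Δλ = -0.00680°.
Converting to metres (1° lat = 111317 m, cos φ = 0.389113): observed ΔN = 165.9 m, observed ΔE = -294.5 m.
Subtracting the expected shift leaves a residual of 165.9 − (146.7) = 19.2 m north and -294.5 − (-263.8) = -30.7 m east.
Residual distance = √(19.2² + (-30.7)²) = 36.2 m.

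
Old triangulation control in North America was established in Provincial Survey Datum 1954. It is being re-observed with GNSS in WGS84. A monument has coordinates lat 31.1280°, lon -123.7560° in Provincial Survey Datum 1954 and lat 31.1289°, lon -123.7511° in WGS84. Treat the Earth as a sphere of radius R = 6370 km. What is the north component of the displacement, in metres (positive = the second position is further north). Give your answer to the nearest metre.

Δφ = 31.1289° − 31.1280° = +0.0009°; Δλ = -123.7511° − -123.7560° = +0.0049°.
1° along a meridian = πR/180 = 111177 m.
ΔN = Δφ × 111177 = 100.1 m; ΔE = Δλ × 111177 × cos(31.1280°) = +0.0049 × 111177 × 0.856015 = 466.3 m.

ΔN = 100 m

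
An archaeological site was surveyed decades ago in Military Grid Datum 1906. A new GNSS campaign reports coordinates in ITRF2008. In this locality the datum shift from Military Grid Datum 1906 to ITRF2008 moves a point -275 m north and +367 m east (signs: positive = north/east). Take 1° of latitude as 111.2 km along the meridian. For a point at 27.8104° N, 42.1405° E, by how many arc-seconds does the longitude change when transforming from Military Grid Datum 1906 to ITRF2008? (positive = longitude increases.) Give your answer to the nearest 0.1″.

At latitude 27.8104°, cos φ = 0.884496.
1° of longitude at this latitude = 111.2 × cos φ = 98.36 km, so Δλ = 367.0 / 98356.0 = 0.0037313° = 13.433″.

Δλ = 13.4″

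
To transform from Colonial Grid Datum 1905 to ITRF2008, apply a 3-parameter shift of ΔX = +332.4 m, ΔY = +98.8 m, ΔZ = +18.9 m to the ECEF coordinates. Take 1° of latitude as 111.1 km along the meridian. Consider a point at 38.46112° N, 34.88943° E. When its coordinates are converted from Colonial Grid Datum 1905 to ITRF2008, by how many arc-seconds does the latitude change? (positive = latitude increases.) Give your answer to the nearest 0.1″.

sin φ = 0.621983, cos φ = 0.783030, sin λ = 0.571995, cos λ = 0.820257.
North component: ΔN = −sin φ cos λ·ΔX − sin φ sin λ·ΔY + cos φ·ΔZ = −(0.621983)(0.820257)(332.4) − (0.621983)(0.571995)(98.8) + (0.783030)(18.9) = -189.94 m.
1° of latitude spans 111100 m, so Δφ = -189.94 / 111100 × 3600 = -6.155″.

Δφ = -6.2″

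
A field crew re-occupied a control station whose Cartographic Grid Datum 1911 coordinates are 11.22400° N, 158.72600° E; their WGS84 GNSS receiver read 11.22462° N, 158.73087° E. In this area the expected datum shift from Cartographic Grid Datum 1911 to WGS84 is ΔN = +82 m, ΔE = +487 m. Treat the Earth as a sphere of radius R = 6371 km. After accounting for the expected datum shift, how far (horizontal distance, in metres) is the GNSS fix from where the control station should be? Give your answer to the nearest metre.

Observed coordinate differences: Δφ = +0.00062°, Δλ = +0.00487°.
Converting to metres (1° lat = 111195 m, cos φ = 0.980874): observed ΔN = 68.9 m, observed ΔE = 531.2 m.
Subtracting the expected shift leaves a residual of 68.9 − (82) = -13.1 m north and 531.2 − (487) = 44.2 m east.
Residual distance = √((-13.1)² + 44.2²) = 46.1 m.

46 m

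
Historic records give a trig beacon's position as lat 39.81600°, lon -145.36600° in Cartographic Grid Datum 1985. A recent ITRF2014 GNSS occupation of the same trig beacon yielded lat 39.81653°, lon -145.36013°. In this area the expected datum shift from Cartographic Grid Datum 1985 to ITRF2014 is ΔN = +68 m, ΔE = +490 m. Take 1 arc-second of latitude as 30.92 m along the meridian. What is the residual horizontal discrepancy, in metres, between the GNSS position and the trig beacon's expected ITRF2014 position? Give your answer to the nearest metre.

Observed coordinate differences: Δφ = +0.00053°, Δλ = +0.00587°.
Converting to metres (1° lat = 111312 m, cos φ = 0.768105): observed ΔN = 59.0 m, observed ΔE = 501.9 m.
Subtracting the expected shift leaves a residual of 59.0 − (68) = -9.0 m north and 501.9 − (490) = 11.9 m east.
Residual distance = √((-9.0)² + 11.9²) = 14.9 m.

15 m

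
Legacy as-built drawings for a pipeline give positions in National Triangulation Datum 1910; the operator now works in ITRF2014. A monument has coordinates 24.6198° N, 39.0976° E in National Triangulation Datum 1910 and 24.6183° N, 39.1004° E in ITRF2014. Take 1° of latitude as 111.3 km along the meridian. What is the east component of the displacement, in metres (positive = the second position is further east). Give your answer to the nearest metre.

ΔE = 283 m

Δφ = 24.6183° − 24.6198° = -0.0015°; Δλ = 39.1004° − 39.0976° = +0.0028°.
ΔN = Δφ × 111300 = -167.0 m; ΔE = Δλ × 111300 × cos(24.6198°) = +0.0028 × 111300 × 0.909092 = 283.3 m.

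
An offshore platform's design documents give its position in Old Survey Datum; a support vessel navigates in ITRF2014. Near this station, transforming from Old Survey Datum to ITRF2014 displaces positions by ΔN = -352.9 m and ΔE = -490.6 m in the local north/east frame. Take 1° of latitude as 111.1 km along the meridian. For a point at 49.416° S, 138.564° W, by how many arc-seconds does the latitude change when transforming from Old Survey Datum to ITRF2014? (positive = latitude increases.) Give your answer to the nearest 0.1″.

Δφ = -11.4″

1° of latitude = 111.1 km, so Δφ = -352.9 / 111100 = -0.0031764° = -11.435″.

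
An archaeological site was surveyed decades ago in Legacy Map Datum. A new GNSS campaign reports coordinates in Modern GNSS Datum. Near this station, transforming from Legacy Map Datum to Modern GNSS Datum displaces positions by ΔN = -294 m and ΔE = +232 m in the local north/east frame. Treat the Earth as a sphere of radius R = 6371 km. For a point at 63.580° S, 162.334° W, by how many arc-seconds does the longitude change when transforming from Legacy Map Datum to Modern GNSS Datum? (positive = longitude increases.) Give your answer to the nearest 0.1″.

At latitude -63.580°, cos φ = 0.444948.
One radian of longitude at latitude φ spans R cos φ, so Δλ = ΔE / (R cos φ) = 232.0 / (6371000 × 0.444948) = 8.1841e-05 rad = 16.881″.

Δλ = 16.9″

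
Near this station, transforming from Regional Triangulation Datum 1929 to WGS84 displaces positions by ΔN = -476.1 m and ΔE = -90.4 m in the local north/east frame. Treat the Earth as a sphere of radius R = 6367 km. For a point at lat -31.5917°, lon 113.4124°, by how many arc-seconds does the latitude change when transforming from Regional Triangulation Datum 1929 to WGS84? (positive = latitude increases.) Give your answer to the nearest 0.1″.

Δφ = -15.4″

On a sphere of radius R, 1 rad of latitude = R, so Δφ = ΔN / R = -476.1 / 6367000 = -7.4776e-05 rad = -15.424″.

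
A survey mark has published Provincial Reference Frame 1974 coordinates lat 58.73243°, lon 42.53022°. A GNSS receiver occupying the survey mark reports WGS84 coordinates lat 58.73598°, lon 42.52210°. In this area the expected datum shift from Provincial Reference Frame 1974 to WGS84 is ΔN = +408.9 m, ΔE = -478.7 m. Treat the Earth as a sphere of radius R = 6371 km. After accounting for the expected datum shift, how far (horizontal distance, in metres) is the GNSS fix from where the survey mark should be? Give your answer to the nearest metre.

17 m

Observed coordinate differences: Δφ = +0.00355°, Δλ = -0.00812°.
Converting to metres (1° lat = 111195 m, cos φ = 0.519035): observed ΔN = 394.7 m, observed ΔE = -468.6 m.
Subtracting the expected shift leaves a residual of 394.7 − (408.9) = -14.2 m north and -468.6 − (-478.7) = 10.1 m east.
Residual distance = √((-14.2)² + 10.1²) = 17.4 m.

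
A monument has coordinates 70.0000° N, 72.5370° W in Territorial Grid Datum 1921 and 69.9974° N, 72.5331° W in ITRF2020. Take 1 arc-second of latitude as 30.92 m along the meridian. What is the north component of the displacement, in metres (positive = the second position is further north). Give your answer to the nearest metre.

ΔN = -289 m

Δφ = 69.9974° − 70.0000° = -0.0026°; Δλ = -72.5331° − -72.5370° = +0.0039°.
1° of latitude = 3600 × 30.92 = 111312 m.
ΔN = Δφ × 111312 = -289.4 m; ΔE = Δλ × 111312 × cos(70.0000°) = +0.0039 × 111312 × 0.342020 = 148.5 m.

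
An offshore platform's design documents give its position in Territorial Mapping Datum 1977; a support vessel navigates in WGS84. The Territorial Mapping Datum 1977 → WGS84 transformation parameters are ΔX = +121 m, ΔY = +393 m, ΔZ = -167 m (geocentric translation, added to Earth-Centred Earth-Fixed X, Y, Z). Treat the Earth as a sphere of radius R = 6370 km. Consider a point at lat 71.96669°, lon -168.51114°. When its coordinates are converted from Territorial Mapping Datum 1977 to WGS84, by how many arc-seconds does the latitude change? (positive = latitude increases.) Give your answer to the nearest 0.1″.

sin φ = 0.950877, cos φ = 0.309570, sin λ = -0.199177, cos λ = -0.979963.
North component: ΔN = −sin φ cos λ·ΔX − sin φ sin λ·ΔY + cos φ·ΔZ = −(0.950877)(-0.979963)(121) − (0.950877)(-0.199177)(393) + (0.309570)(-167) = 135.48 m.
1° of latitude spans πR/180 = 111177 m, so Δφ = 135.48 / 111177 × 3600 = 4.387″.

Δφ = 4.4″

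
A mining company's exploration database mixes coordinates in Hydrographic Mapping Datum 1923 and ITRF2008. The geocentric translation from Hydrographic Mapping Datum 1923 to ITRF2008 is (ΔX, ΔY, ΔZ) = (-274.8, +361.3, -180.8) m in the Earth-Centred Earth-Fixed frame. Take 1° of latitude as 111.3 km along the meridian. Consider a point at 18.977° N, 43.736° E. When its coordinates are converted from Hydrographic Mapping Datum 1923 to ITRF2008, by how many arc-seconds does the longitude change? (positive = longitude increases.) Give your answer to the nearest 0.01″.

Δλ = 15.43″

sin φ = 0.325189, cos φ = 0.945649, sin λ = 0.691337, cos λ = 0.722533.
East component: ΔE = −sin λ·ΔX + cos λ·ΔY = −(0.691337)(-274.8) + (0.722533)(361.3) = 451.03 m.
1° of latitude spans 111300 m; at latitude φ, 1° of longitude spans that × cos φ = 105250.8 m, so Δλ = 451.03 / 105250.8 × 3600 = 15.427″.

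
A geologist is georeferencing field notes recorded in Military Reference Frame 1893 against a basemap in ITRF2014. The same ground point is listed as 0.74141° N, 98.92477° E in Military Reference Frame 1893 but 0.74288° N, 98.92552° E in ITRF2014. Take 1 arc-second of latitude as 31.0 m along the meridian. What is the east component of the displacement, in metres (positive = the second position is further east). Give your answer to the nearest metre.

Δφ = 0.74288° − 0.74141° = +0.00147°; Δλ = 98.92552° − 98.92477° = +0.00075°.
1° of latitude = 3600 × 31.00 = 111600 m.
ΔN = Δφ × 111600 = 164.1 m; ΔE = Δλ × 111600 × cos(0.74141°) = +0.00075 × 111600 × 0.999916 = 83.7 m.

ΔE = 84 m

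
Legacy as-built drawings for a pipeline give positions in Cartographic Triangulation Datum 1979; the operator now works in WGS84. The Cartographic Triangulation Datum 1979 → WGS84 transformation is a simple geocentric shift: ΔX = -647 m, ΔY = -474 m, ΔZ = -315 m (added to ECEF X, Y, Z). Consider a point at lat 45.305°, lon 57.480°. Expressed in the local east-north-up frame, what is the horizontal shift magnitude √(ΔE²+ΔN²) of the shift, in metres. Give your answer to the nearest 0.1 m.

The local east axis at (φ, λ) is (−sin λ, cos λ, 0), so ΔE = −sin(57.480°)·(-647) + cos(57.480°)·(-474) = 290.73 m.
The local north axis is (−sin φ cos λ, −sin φ sin λ, cos φ), giving ΔN = 247.254 + 284.116 − 221.550 = 309.82 m.
Horizontal magnitude = √(ΔE² + ΔN²) = √(290.73² + 309.82²) = 424.87 m.

424.9 m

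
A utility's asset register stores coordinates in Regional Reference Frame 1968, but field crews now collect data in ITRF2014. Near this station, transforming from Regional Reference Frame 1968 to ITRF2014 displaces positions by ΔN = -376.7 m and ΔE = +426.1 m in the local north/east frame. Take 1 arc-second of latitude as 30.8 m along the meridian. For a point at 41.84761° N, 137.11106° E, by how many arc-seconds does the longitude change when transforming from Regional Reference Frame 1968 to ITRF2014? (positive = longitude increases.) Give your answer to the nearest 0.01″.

Δλ = 18.57″

At latitude 41.84761°, cos φ = 0.744922.
1″ of longitude at this latitude = 30.80 × cos φ = 22.9436 m, so Δλ = 426.1 / 22.9436 = 18.572″.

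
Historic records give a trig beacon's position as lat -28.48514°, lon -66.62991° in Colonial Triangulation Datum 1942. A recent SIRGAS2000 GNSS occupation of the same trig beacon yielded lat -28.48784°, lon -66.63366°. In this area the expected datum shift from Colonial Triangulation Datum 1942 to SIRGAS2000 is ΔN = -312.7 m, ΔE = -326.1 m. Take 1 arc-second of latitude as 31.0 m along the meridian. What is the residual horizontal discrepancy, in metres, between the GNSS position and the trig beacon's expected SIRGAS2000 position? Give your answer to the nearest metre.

Observed coordinate differences: Δφ = -0.00270°, Δλ = -0.00375°.
Converting to metres (1° lat = 111600 m, cos φ = 0.878941): observed ΔN = -301.3 m, observed ΔE = -367.8 m.
Subtracting the expected shift leaves a residual of -301.3 − (-312.7) = 11.4 m north and -367.8 − (-326.1) = -41.7 m east.
Residual distance = √(11.4² + (-41.7)²) = 43.3 m.

43 m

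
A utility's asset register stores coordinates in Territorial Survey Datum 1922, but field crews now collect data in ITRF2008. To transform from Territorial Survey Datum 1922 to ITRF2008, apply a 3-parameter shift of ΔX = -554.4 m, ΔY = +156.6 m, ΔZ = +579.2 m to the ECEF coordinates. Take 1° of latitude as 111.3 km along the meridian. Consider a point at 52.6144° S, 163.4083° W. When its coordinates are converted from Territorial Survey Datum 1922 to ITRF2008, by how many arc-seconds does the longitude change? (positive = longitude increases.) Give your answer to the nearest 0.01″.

Δλ = -16.43″

sin φ = -0.794567, cos φ = 0.607176, sin λ = -0.285550, cos λ = -0.958364.
East component: ΔE = −sin λ·ΔX + cos λ·ΔY = −(-0.285550)(-554.4) + (-0.958364)(156.6) = -308.39 m.
1° of latitude spans 111300 m; at latitude φ, 1° of longitude spans that × cos φ = 67578.7 m, so Δλ = -308.39 / 67578.7 × 3600 = -16.428″.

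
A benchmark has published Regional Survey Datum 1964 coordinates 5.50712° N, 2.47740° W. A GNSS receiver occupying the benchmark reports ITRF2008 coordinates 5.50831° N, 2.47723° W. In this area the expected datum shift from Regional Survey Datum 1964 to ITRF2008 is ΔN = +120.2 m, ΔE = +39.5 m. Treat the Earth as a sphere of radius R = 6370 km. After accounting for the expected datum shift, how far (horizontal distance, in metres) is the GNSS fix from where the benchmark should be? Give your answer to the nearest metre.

Observed coordinate differences: Δφ = +0.00119°, Δλ = +0.00017°.
Converting to metres (1° lat = 111177 m, cos φ = 0.995384): observed ΔN = 132.3 m, observed ΔE = 18.8 m.
Subtracting the expected shift leaves a residual of 132.3 − (120.2) = 12.1 m north and 18.8 − (39.5) = -20.7 m east.
Residual distance = √(12.1² + (-20.7)²) = 24.0 m.

24 m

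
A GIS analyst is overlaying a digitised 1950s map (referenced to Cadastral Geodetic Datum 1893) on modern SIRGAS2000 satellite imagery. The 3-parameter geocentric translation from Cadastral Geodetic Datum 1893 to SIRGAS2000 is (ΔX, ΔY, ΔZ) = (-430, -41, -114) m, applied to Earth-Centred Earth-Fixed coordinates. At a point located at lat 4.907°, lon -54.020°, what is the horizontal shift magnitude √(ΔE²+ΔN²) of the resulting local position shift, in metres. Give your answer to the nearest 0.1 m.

383.9 m

The local east axis at (φ, λ) is (−sin λ, cos λ, 0), so ΔE = −sin(-54.020°)·(-430) + cos(-54.020°)·(-41) = -372.05 m.
The local north axis is (−sin φ cos λ, −sin φ sin λ, cos φ), giving ΔN = 21.609 − 2.838 − 113.582 = -94.81 m.
Horizontal magnitude = √(ΔE² + ΔN²) = √((-372.05)² + (-94.81)²) = 383.94 m.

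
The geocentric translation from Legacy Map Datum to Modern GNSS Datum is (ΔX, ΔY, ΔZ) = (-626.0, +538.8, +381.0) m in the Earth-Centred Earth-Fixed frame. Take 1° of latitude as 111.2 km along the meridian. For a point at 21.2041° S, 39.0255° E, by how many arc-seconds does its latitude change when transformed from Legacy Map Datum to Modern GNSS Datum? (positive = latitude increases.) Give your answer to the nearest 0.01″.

sin φ = -0.361691, cos φ = 0.932298, sin λ = 0.629666, cos λ = 0.776866.
North component: ΔN = −sin φ cos λ·ΔX − sin φ sin λ·ΔY + cos φ·ΔZ = −(-0.361691)(0.776866)(-626.0) − (-0.361691)(0.629666)(538.8) + (0.932298)(381.0) = 302.02 m.
1° of latitude spans 111200 m, so Δφ = 302.02 / 111200 × 3600 = 9.778″.

Δφ = 9.78″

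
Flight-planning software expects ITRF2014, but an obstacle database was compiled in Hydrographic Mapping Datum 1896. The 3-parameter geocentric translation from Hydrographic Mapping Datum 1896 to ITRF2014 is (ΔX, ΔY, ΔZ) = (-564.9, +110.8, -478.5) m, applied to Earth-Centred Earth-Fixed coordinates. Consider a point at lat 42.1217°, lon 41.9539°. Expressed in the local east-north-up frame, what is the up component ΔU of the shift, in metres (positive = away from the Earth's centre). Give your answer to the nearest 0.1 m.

ΔU = -577.6 m

The local up (radial) axis is (cos φ cos λ, cos φ sin λ, sin φ), giving ΔU = -311.602 + 54.942 − 320.934 = -577.59 m.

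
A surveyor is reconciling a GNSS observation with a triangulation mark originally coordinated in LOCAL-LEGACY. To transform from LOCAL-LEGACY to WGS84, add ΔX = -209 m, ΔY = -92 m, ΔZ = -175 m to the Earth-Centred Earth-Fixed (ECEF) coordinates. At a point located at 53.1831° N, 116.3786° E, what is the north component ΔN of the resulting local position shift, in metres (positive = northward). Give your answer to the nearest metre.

The local north axis is (−sin φ cos λ, −sin φ sin λ, cos φ), giving ΔN = -74.339 + 65.982 − 104.870 = -113.23 m.

ΔN = -113 m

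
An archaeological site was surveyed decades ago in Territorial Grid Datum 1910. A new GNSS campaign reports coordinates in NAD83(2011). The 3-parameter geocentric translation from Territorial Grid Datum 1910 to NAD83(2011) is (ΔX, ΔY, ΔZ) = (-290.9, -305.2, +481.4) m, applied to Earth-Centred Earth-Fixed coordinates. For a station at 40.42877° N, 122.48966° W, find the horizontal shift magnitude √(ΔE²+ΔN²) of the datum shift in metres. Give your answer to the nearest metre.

128 m

At φ = 40.42877°, λ = -122.48966°: sin φ = 0.648502, cos φ = 0.761213, sin λ = -0.843488, cos λ = -0.537147.
ΔE = −sin λ·ΔX + cos λ·ΔY = −(-0.843488)·(-290.9) + (-0.537147)·(-305.2) = -81.43 m.
ΔN = −sin φ cos λ·ΔX − sin φ sin λ·ΔY + cos φ·ΔZ = −(0.648502)(-0.537147)(-290.9) − (0.648502)(-0.843488)(-305.2) + (0.761213)(481.4) = 98.17 m.
Horizontal magnitude = √(ΔE² + ΔN²) = √((-81.43)² + 98.17²) = 127.55 m.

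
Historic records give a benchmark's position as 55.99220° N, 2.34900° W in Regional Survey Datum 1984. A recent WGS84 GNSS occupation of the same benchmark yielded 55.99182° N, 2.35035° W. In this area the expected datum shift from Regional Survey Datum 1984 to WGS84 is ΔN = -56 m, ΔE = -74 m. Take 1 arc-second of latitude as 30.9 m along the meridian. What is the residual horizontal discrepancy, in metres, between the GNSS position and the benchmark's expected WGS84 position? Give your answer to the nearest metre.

Observed coordinate differences: Δφ = -0.00038°, Δλ = -0.00135°.
Converting to metres (1° lat = 111240 m, cos φ = 0.559306): observed ΔN = -42.3 m, observed ΔE = -84.0 m.
Subtracting the expected shift leaves a residual of -42.3 − (-56) = 13.7 m north and -84.0 − (-74) = -10.0 m east.
Residual distance = √(13.7² + (-10.0)²) = 17.0 m.

17 m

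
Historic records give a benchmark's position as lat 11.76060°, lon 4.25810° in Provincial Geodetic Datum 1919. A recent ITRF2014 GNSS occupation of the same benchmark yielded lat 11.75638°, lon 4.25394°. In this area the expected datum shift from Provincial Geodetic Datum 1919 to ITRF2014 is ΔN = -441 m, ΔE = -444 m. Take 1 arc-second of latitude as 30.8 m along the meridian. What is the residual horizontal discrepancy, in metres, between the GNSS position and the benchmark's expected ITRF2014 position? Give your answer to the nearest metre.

Observed coordinate differences: Δφ = -0.00422°, Δλ = -0.00416°.
Converting to metres (1° lat = 110880 m, cos φ = 0.979008): observed ΔN = -467.9 m, observed ΔE = -451.6 m.
Subtracting the expected shift leaves a residual of -467.9 − (-441) = -26.9 m north and -451.6 − (-444) = -7.6 m east.
Residual distance = √((-26.9)² + (-7.6)²) = 28.0 m.

28 m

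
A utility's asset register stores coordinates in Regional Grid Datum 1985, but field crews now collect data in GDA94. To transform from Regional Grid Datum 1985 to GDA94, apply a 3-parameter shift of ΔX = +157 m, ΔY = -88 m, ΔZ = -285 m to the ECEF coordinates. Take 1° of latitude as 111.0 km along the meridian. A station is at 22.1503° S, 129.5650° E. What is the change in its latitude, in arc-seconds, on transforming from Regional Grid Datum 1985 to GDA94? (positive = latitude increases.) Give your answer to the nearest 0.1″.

sin φ = -0.377038, cos φ = 0.926198, sin λ = 0.770902, cos λ = -0.636953.
North component: ΔN = −sin φ cos λ·ΔX − sin φ sin λ·ΔY + cos φ·ΔZ = −(-0.377038)(-0.636953)(157) − (-0.377038)(0.770902)(-88) + (0.926198)(-285) = -327.25 m.
1° of latitude spans 111000 m, so Δφ = -327.25 / 111000 × 3600 = -10.613″.

Δφ = -10.6″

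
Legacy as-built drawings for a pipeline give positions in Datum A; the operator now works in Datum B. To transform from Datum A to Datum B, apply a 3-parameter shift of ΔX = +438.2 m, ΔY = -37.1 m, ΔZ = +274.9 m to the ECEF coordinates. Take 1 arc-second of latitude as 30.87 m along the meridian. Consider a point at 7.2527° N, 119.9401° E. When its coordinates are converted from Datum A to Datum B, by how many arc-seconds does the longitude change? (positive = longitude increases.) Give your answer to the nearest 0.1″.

Δλ = -11.8″

sin φ = 0.126246, cos φ = 0.991999, sin λ = 0.866548, cos λ = -0.499094.
East component: ΔE = −sin λ·ΔX + cos λ·ΔY = −(0.866548)(438.2) + (-0.499094)(-37.1) = -361.20 m.
1° of latitude spans 3600 × 30.87 = 111132 m; at latitude φ, 1° of longitude spans that × cos φ = 110242.8 m, so Δλ = -361.20 / 110242.8 × 3600 = -11.795″.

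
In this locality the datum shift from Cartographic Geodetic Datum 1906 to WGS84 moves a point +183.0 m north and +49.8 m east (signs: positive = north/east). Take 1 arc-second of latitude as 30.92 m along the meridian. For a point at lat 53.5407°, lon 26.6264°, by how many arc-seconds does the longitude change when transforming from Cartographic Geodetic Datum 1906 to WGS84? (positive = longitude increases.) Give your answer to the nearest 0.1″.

Δλ = 2.7″

At latitude 53.5407°, cos φ = 0.594252.
1″ of longitude at this latitude = 30.92 × cos φ = 18.3743 m, so Δλ = 49.8 / 18.3743 = 2.710″.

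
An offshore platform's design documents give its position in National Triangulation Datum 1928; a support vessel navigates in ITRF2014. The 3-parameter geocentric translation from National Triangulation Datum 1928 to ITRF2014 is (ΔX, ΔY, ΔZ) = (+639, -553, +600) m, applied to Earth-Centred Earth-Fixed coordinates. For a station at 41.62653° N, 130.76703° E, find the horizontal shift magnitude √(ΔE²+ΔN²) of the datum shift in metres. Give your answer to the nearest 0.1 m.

1011.4 m

At φ = 41.62653°, λ = 130.76703°: sin φ = 0.664272, cos φ = 0.747491, sin λ = 0.757371, cos λ = -0.652985.
ΔE = −sin λ·ΔX + cos λ·ΔY = −(0.757371)·(639) + (-0.652985)·(-553) = -122.86 m.
ΔN = −sin φ cos λ·ΔX − sin φ sin λ·ΔY + cos φ·ΔZ = −(0.664272)(-0.652985)(639) − (0.664272)(0.757371)(-553) + (0.747491)(600) = 1003.88 m.
Horizontal magnitude = √(ΔE² + ΔN²) = √((-122.86)² + 1003.88²) = 1011.37 m.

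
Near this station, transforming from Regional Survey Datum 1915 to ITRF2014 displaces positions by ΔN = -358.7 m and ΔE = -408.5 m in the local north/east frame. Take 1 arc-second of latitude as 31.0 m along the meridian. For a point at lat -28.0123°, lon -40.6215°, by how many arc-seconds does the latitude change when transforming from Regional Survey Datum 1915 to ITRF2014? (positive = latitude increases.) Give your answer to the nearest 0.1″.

Δφ = -11.6″

1″ of latitude = 31.00 m, so Δφ = -358.7 / 31.00 = -11.571″.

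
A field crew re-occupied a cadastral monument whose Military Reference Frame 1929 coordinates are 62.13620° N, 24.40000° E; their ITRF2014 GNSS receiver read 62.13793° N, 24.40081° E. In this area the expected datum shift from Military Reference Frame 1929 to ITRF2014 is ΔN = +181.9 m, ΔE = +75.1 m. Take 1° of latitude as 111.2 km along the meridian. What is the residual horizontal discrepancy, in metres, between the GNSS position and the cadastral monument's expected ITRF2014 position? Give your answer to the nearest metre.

Observed coordinate differences: Δφ = +0.00173°, Δλ = +0.00081°.
Converting to metres (1° lat = 111200 m, cos φ = 0.467371): observed ΔN = 192.4 m, observed ΔE = 42.1 m.
Subtracting the expected shift leaves a residual of 192.4 − (181.9) = 10.5 m north and 42.1 − (75.1) = -33.0 m east.
Residual distance = √(10.5² + (-33.0)²) = 34.6 m.

35 m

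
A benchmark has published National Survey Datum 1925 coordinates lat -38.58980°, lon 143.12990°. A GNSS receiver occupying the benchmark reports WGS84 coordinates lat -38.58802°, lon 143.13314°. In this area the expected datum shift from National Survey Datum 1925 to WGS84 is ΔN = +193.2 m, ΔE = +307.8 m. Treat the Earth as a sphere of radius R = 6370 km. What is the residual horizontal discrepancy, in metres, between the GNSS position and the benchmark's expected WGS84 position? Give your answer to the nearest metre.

27 m

Observed coordinate differences: Δφ = +0.00178°, Δλ = +0.00324°.
Converting to metres (1° lat = 111177 m, cos φ = 0.781632): observed ΔN = 197.9 m, observed ΔE = 281.6 m.
Subtracting the expected shift leaves a residual of 197.9 − (193.2) = 4.7 m north and 281.6 − (307.8) = -26.2 m east.
Residual distance = √(4.7² + (-26.2)²) = 26.7 m.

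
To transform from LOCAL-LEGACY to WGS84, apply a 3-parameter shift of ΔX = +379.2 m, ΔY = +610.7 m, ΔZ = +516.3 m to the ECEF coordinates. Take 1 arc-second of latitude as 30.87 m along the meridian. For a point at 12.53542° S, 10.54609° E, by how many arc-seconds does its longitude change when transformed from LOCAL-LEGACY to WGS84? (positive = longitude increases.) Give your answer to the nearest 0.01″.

sin φ = -0.217043, cos φ = 0.976162, sin λ = 0.183026, cos λ = 0.983108.
East component: ΔE = −sin λ·ΔX + cos λ·ΔY = −(0.183026)(379.2) + (0.983108)(610.7) = 530.98 m.
1° of latitude spans 3600 × 30.87 = 111132 m; at latitude φ, 1° of longitude spans that × cos φ = 108482.8 m, so Δλ = 530.98 / 108482.8 × 3600 = 17.621″.

Δλ = 17.62″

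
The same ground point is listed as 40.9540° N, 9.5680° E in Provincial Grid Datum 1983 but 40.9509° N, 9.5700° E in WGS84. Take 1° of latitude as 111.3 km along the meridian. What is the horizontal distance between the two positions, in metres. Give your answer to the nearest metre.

384 m

Δφ = 40.9509° − 40.9540° = -0.0031°; Δλ = 9.5700° − 9.5680° = +0.0020°.
ΔN = Δφ × 111300 = -345.0 m; ΔE = Δλ × 111300 × cos(40.9540°) = +0.0020 × 111300 × 0.755236 = 168.1 m.
Distance = √(ΔE² + ΔN²) = √(168.1² + (-345.0)²) = 383.8 m.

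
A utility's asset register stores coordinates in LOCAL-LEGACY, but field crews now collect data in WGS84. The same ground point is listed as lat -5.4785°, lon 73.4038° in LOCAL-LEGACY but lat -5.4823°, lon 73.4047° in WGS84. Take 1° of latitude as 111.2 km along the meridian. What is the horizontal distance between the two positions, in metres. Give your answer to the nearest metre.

Δφ = -5.4823° − -5.4785° = -0.0038°; Δλ = 73.4047° − 73.4038° = +0.0009°.
ΔN = Δφ × 111200 = -422.6 m; ΔE = Δλ × 111200 × cos(-5.4785°) = +0.0009 × 111200 × 0.995432 = 99.6 m.
Distance = √(ΔE² + ΔN²) = √(99.6² + (-422.6)²) = 434.1 m.

434 m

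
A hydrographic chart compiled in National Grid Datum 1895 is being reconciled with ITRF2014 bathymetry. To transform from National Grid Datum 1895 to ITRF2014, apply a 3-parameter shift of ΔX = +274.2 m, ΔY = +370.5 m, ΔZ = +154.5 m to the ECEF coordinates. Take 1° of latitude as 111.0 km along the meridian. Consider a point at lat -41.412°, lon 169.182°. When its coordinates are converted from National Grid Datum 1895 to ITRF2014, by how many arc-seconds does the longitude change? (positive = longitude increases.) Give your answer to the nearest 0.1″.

Δλ = -18.0″

sin φ = -0.661469, cos φ = 0.749973, sin λ = 0.187690, cos λ = -0.982228.
East component: ΔE = −sin λ·ΔX + cos λ·ΔY = −(0.187690)(274.2) + (-0.982228)(370.5) = -415.38 m.
1° of latitude spans 111000 m; at latitude φ, 1° of longitude spans that × cos φ = 83247.0 m, so Δλ = -415.38 / 83247.0 × 3600 = -17.963″.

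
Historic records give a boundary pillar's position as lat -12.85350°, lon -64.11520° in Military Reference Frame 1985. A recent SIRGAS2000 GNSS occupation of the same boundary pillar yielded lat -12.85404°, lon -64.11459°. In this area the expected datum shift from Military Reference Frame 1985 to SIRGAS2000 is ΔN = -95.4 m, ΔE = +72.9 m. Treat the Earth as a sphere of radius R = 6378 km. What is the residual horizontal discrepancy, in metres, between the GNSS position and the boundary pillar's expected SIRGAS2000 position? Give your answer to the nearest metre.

36 m

Observed coordinate differences: Δφ = -0.00054°, Δλ = +0.00061°.
Converting to metres (1° lat = 111317 m, cos φ = 0.974942): observed ΔN = -60.1 m, observed ΔE = 66.2 m.
Subtracting the expected shift leaves a residual of -60.1 − (-95.4) = 35.3 m north and 66.2 − (72.9) = -6.7 m east.
Residual distance = √(35.3² + (-6.7)²) = 35.9 m.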